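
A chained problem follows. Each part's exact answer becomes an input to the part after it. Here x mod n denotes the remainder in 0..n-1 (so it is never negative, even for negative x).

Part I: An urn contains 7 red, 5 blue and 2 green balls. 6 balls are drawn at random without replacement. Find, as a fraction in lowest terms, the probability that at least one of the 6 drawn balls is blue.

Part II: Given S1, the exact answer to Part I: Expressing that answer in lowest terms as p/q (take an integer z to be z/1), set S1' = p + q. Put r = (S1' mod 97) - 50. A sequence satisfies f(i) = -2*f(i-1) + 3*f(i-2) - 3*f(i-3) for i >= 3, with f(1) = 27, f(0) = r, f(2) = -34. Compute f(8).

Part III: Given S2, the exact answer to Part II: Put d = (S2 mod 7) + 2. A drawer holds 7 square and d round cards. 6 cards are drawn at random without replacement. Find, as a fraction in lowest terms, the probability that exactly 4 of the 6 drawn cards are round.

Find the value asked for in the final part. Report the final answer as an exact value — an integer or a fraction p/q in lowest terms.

Part I: total draws C(14,6) = 3003; complement C(9,6) = 84; favorable 3003 - 84 = 2919; P = 139/143; answer 139/143
Part II: S1 = 139/143; threaded value p + q = 282; r = 38; f(3) = -2*(-34) + 3*(27) - 3*(38) = 35; iterating: f(3)=35, f(4)=-253, f(5)=713, f(6)=-2290, f(7)=7478, f(8)=-23965; answer -23965
Part III: S2 = -23965; d = 5; total draws C(12,6) = 924; favorable C(5,4)*C(7,2) = 105; P = 5/44; answer 5/44

5/44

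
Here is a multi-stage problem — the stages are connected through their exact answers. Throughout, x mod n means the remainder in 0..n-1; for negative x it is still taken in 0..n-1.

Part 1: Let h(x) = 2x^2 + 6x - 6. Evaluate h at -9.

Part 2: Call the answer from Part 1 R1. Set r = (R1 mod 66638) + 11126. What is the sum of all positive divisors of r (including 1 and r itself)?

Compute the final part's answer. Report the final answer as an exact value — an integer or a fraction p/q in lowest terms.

Part 1: 2*(-9)^2 + 6*(-9)^1 - 6 = (162) + (-54) + (-6) = 102; answer 102
Part 2: R1 = 102; r = 11228; 11228 = 2^2 * 7 * 401; sigma = (1 + 2 + 4) * (1 + 7) * (1 + 401) = 7 * 8 * 402 = 22512; answer 22512

22512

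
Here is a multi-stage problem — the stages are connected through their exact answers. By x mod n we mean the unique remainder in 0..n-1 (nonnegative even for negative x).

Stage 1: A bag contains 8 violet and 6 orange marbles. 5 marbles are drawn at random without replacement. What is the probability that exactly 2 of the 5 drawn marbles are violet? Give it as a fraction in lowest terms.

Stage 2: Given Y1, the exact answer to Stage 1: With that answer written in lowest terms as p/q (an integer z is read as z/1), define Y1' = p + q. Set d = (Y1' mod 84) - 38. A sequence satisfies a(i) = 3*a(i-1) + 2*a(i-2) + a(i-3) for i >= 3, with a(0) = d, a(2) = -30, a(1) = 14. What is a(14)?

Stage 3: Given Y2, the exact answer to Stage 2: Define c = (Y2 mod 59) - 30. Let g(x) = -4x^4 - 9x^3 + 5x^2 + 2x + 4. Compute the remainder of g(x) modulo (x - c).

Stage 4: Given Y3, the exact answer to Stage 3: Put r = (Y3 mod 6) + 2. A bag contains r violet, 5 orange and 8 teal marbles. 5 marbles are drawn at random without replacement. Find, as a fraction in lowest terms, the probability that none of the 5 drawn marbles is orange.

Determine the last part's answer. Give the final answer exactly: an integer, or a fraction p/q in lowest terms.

12/143

Stage 1: total draws C(14,5) = 2002; favorable C(8,2)*C(6,3) = 560; P = 40/143; answer 40/143
Stage 2: Y1 = 40/143; threaded value p + q = 183; d = -23; a(3) = 3*(-30) + 2*(14) + 1*(-23) = -85; iterating: a(3)=-85, a(4)=-301, a(5)=-1103, a(6)=-3996, a(7)=-14495, a(8)=-52580, a(9)=-190726, a(10)=-691833, a(11)=-2509531, a(12)=-9102985, a(13)=-33019850, a(14)=-119775051; answer -119775051
Stage 3: Y2 = -119775051; c = -7; remainder = value at the root: -4*(-7)^4 - 9*(-7)^3 + 5*(-7)^2 + 2*(-7)^1 + 4 = (-9604) + (3087) + (245) + (-14) + (4) = -6282; answer -6282
Stage 4: Y3 = -6282; r = 2; total draws C(15,5) = 3003; favorable C(10,5) = 252; P = 12/143; answer 12/143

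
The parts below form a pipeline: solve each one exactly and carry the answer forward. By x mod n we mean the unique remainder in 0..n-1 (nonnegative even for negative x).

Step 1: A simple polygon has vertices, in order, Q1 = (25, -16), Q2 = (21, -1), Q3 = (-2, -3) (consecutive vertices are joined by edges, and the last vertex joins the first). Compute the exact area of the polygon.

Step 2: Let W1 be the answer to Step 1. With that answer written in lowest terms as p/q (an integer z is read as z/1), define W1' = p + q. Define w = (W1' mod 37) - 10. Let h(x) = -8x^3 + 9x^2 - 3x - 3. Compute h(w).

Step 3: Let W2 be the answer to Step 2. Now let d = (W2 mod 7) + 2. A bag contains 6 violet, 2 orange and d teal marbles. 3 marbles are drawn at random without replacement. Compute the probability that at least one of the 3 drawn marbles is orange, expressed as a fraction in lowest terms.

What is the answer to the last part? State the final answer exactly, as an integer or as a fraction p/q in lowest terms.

Step 1: cross terms: (25*-1 - 21*-16)=311, (21*-3 - -2*-1)=-65, (-2*-16 - 25*-3)=107; twice the area = |353| = 353; area = 353/2; answer 353/2
Step 2: W1 = 353/2; threaded value p + q = 355; w = 12; -8*(12)^3 + 9*(12)^2 - 3*(12)^1 - 3 = (-13824) + (1296) + (-36) + (-3) = -12567; answer -12567
Step 3: W2 = -12567; d = 7; total draws C(15,3) = 455; complement C(13,3) = 286; favorable 455 - 286 = 169; P = 13/35; answer 13/35

13/35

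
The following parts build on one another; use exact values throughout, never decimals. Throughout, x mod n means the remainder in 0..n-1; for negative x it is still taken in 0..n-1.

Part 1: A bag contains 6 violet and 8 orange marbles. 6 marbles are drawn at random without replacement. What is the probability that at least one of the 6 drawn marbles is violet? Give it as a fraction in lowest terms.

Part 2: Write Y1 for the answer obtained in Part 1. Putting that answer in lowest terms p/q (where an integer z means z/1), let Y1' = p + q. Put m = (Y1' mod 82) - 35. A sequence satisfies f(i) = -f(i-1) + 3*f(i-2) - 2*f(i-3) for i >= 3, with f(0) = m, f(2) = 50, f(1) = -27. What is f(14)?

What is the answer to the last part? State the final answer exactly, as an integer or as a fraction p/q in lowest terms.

3281322

Part 1: total draws C(14,6) = 3003; complement C(8,6) = 28; favorable 3003 - 28 = 2975; P = 425/429; answer 425/429
Part 2: Y1 = 425/429; threaded value p + q = 854; m = -1; f(3) = -1*(50) + 3*(-27) - 2*(-1) = -129; iterating: f(3)=-129, f(4)=333, f(5)=-820, f(6)=2077, f(7)=-5203, f(8)=13074, f(9)=-32837, f(10)=82465, f(11)=-207124, f(12)=520193, f(13)=-1306495, f(14)=3281322; answer 3281322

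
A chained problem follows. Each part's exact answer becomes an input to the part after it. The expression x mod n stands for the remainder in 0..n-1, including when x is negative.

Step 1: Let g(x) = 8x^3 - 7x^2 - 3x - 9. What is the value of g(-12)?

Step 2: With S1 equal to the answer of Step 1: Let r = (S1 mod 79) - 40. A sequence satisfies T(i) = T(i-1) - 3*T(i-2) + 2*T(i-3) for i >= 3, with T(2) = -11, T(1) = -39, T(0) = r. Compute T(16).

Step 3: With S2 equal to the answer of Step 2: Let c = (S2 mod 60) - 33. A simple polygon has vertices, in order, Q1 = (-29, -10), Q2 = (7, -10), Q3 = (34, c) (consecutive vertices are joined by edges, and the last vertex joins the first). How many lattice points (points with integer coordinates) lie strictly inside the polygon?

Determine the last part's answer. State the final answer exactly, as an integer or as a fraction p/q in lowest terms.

Step 1: 8*(-12)^3 - 7*(-12)^2 - 3*(-12)^1 - 9 = (-13824) + (-1008) + (36) + (-9) = -14805; answer -14805
Step 2: S1 = -14805; r = 7; T(3) = 1*(-11) - 3*(-39) + 2*(7) = 120; iterating: T(3)=120, T(4)=75, T(5)=-307, T(6)=-292, T(7)=779, T(8)=1041, T(9)=-1880, T(10)=-3445, T(11)=4277, T(12)=10852, T(13)=-8869, T(14)=-32871, T(15)=15440, T(16)=96315; answer 96315
Step 3: S2 = 96315; c = -18; cross terms: (-29*-10 - 7*-10)=360, (7*-18 - 34*-10)=214, (34*-10 - -29*-18)=-862; twice the area = |-288| = 288; area = 144; boundary points = 36 + 1 + 1 = 38; strictly interior points = area - boundary/2 + 1 = 126; answer 126

126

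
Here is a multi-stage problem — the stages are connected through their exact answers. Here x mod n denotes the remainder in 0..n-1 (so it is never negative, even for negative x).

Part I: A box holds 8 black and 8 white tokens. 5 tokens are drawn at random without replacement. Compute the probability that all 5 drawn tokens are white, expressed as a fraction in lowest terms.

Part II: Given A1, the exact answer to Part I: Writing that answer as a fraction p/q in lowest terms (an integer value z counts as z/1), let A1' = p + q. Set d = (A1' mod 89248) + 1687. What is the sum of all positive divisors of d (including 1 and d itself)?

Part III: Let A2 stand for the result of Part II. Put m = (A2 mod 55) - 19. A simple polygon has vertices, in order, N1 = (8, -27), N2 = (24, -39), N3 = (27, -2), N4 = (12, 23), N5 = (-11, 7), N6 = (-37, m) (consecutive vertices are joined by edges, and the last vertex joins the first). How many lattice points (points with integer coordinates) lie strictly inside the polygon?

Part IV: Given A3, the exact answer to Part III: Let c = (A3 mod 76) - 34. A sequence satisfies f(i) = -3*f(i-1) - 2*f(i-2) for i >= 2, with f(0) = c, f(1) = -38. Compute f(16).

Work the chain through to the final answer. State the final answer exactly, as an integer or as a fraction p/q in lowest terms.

3080136

Part I: total draws C(16,5) = 4368; favorable C(8,5) = 56; P = 1/78; answer 1/78
Part II: A1 = 1/78; threaded value p + q = 79; d = 1766; 1766 = 2 * 883; sigma = (1 + 2) * (1 + 883) = 3 * 884 = 2652; answer 2652
Part III: A2 = 2652; m = -7; cross terms: (8*-39 - 24*-27)=336, (24*-2 - 27*-39)=1005, (27*23 - 12*-2)=645, (12*7 - -11*23)=337, (-11*-7 - -37*7)=336, (-37*-27 - 8*-7)=1055; twice the area = |3714| = 3714; area = 1857; boundary points = 4 + 1 + 5 + 1 + 2 + 5 = 18; strictly interior points = area - boundary/2 + 1 = 1849; answer 1849
Part IV: A3 = 1849; c = -9; f(2) = -3*(-38) - 2*(-9) = 132; iterating: f(2)=132, f(3)=-320, f(4)=696, f(5)=-1448, f(6)=2952, f(7)=-5960, f(8)=11976, f(9)=-24008, f(10)=48072, f(11)=-96200, f(12)=192456, f(13)=-384968, f(14)=769992, f(15)=-1540040, f(16)=3080136; answer 3080136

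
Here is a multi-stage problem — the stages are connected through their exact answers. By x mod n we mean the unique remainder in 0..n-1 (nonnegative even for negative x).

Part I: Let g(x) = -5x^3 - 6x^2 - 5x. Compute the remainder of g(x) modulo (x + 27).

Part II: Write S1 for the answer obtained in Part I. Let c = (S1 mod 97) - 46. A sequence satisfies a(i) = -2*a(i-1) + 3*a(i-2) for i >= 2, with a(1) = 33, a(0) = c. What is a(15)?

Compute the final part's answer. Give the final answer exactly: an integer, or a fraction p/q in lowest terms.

Part I: remainder = value at the root: -5*(-27)^3 - 6*(-27)^2 - 5*(-27)^1 = (98415) + (-4374) + (135) = 94176; answer 94176
Part II: S1 = 94176; c = 40; a(2) = -2*(33) + 3*(40) = 54; iterating: a(2)=54, a(3)=-9, a(4)=180, a(5)=-387, a(6)=1314, a(7)=-3789, a(8)=11520, a(9)=-34407, a(10)=103374, a(11)=-309969, a(12)=930060, a(13)=-2790027, a(14)=8370234, a(15)=-25110549; answer -25110549

-25110549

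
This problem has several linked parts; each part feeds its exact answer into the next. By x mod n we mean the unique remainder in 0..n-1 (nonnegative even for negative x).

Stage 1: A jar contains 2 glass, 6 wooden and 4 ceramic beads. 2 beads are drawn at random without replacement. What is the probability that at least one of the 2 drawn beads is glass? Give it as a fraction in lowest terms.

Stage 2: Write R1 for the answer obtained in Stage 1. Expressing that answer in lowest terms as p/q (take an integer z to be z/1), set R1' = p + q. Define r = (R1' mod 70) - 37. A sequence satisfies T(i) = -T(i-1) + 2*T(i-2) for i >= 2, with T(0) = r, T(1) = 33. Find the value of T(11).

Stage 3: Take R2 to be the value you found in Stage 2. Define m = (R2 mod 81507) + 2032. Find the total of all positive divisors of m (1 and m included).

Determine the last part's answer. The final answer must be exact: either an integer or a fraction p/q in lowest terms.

40040

Stage 1: total draws C(12,2) = 66; complement C(10,2) = 45; favorable 66 - 45 = 21; P = 7/22; answer 7/22
Stage 2: R1 = 7/22; threaded value p + q = 29; r = -8; T(2) = -1*(33) + 2*(-8) = -49; iterating: T(2)=-49, T(3)=115, T(4)=-213, T(5)=443, T(6)=-869, T(7)=1755, T(8)=-3493, T(9)=7003, T(10)=-13989, T(11)=27995; answer 27995
Stage 3: R2 = 27995; m = 30027; 30027 = 3 * 10009; sigma = (1 + 3) * (1 + 10009) = 4 * 10010 = 40040; answer 40040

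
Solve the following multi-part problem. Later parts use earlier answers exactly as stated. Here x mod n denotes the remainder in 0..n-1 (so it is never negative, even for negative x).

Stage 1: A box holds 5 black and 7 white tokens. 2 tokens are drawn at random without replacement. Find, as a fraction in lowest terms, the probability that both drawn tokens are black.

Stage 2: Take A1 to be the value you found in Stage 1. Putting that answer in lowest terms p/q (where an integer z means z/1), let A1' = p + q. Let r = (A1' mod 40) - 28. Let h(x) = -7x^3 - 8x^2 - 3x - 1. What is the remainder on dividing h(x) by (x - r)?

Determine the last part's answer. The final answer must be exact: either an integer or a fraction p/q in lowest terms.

Stage 1: total draws C(12,2) = 66; favorable C(5,2) = 10; P = 5/33; answer 5/33
Stage 2: A1 = 5/33; threaded value p + q = 38; r = 10; remainder = value at the root: -7*(10)^3 - 8*(10)^2 - 3*(10)^1 - 1 = (-7000) + (-800) + (-30) + (-1) = -7831; answer -7831

-7831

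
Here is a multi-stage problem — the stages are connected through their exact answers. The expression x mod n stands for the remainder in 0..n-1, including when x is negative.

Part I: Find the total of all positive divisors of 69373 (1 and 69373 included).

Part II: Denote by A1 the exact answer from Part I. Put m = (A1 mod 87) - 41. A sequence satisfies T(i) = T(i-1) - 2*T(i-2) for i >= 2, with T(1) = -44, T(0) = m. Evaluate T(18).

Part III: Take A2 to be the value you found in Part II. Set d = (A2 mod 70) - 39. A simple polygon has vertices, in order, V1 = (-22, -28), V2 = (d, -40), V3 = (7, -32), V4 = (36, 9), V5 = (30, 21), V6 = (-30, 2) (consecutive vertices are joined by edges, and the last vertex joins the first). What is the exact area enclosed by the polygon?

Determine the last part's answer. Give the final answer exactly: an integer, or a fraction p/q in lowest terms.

Part I: 69373 = 173 * 401; sigma = (1 + 173) * (1 + 401) = 174 * 402 = 69948; answer 69948
Part II: A1 = 69948; m = -41; T(2) = 1*(-44) - 2*(-41) = 38; iterating: T(2)=38, T(3)=126, T(4)=50, T(5)=-202, T(6)=-302, T(7)=102, T(8)=706, T(9)=502, T(10)=-910, T(11)=-1914, T(12)=-94, T(13)=3734, T(14)=3922, T(15)=-3546, T(16)=-11390, T(17)=-4298, T(18)=18482; answer 18482
Part III: A2 = 18482; d = -37; cross terms: (-22*-40 - -37*-28)=-156, (-37*-32 - 7*-40)=1464, (7*9 - 36*-32)=1215, (36*21 - 30*9)=486, (30*2 - -30*21)=690, (-30*-28 - -22*2)=884; twice the area = |4583| = 4583; area = 4583/2; answer 4583/2

4583/2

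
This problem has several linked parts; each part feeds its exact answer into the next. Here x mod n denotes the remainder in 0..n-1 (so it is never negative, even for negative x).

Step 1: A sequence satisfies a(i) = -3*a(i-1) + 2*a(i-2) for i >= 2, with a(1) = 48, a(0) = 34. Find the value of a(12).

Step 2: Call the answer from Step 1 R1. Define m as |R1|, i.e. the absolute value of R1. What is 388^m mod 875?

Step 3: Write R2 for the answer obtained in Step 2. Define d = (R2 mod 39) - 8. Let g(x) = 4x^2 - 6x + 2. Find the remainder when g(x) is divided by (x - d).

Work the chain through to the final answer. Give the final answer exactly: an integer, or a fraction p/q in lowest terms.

12

Step 1: a(2) = -3*(48) + 2*(34) = -76; iterating: a(2)=-76, a(3)=324, a(4)=-1124, a(5)=4020, a(6)=-14308, a(7)=50964, a(8)=-181508, a(9)=646452, a(10)=-2302372, a(11)=8200020, a(12)=-29204804; answer -29204804
Step 2: R1 = -29204804; m = 29204804; squarings mod 875: 388^1=388, 388^2=44, 388^4=186, 388^8=471, 388^16=466, 388^32=156, 388^64=711, 388^128=646, 388^256=816, 388^512=856, 388^1024=361, 388^2048=821, 388^4096=291, 388^8192=681, 388^16384=11, 388^32768=121, 388^65536=641, 388^131072=506, 388^262144=536, 388^524288=296, 388^1048576=116, 388^2097152=331, 388^4194304=186, 388^8388608=471, 388^16777216=466; 388^29204804 = 388^4 * 388^64 * 388^256 * 388^8192 * 388^32768 * 388^65536 * 388^262144 * 388^524288 * 388^1048576 * 388^2097152 * 388^8388608 * 388^16777216 = 436 (mod 875); answer 436
Step 3: R2 = 436; d = -1; remainder = value at the root: 4*(-1)^2 - 6*(-1)^1 + 2 = (4) + (6) + (2) = 12; answer 12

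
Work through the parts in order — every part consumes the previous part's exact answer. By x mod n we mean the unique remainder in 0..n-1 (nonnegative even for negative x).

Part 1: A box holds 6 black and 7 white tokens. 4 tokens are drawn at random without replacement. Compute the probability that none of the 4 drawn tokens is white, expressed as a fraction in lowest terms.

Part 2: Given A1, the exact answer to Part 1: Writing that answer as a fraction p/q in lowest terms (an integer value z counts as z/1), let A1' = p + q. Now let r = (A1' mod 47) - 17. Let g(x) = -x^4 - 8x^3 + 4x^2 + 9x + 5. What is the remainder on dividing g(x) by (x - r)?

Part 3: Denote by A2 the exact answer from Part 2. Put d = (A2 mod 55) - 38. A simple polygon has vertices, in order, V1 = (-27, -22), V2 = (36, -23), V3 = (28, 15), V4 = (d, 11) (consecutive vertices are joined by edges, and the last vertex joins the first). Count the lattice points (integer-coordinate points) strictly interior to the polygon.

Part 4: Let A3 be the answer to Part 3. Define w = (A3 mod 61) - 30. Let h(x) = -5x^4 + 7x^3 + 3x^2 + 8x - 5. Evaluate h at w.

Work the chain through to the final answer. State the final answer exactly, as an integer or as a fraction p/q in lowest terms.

-157786

Part 1: total draws C(13,4) = 715; favorable C(6,4) = 15; P = 3/143; answer 3/143
Part 2: A1 = 3/143; threaded value p + q = 146; r = -12; remainder = value at the root: -1*(-12)^4 - 8*(-12)^3 + 4*(-12)^2 + 9*(-12)^1 + 5 = (-20736) + (13824) + (576) + (-108) + (5) = -6439; answer -6439
Part 3: A2 = -6439; d = 13; cross terms: (-27*-23 - 36*-22)=1413, (36*15 - 28*-23)=1184, (28*11 - 13*15)=113, (13*-22 - -27*11)=11; twice the area = |2721| = 2721; area = 2721/2; boundary points = 1 + 2 + 1 + 1 = 5; strictly interior points = area - boundary/2 + 1 = 1359; answer 1359
Part 4: A3 = 1359; w = -13; -5*(-13)^4 + 7*(-13)^3 + 3*(-13)^2 + 8*(-13)^1 - 5 = (-142805) + (-15379) + (507) + (-104) + (-5) = -157786; answer -157786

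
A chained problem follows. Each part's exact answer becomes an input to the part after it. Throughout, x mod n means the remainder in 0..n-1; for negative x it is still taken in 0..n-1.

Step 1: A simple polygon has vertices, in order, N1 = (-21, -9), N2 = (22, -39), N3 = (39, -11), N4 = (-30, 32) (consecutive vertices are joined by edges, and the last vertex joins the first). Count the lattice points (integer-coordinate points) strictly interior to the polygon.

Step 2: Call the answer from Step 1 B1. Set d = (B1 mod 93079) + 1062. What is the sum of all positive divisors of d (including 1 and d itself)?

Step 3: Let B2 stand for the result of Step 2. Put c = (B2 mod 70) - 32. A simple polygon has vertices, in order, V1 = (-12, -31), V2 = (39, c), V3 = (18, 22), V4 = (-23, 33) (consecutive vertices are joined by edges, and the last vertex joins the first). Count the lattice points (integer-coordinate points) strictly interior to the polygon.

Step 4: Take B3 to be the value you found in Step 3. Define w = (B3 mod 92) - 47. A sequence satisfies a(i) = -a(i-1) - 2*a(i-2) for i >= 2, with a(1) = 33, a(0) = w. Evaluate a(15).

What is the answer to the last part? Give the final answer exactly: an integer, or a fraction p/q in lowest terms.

-3847

Step 1: cross terms: (-21*-39 - 22*-9)=1017, (22*-11 - 39*-39)=1279, (39*32 - -30*-11)=918, (-30*-9 - -21*32)=942; twice the area = |4156| = 4156; area = 2078; boundary points = 1 + 1 + 1 + 1 = 4; strictly interior points = area - boundary/2 + 1 = 2077; answer 2077
Step 2: B1 = 2077; d = 3139; 3139 = 43 * 73; sigma = (1 + 43) * (1 + 73) = 44 * 74 = 3256; answer 3256
Step 3: B2 = 3256; c = 4; cross terms: (-12*4 - 39*-31)=1161, (39*22 - 18*4)=786, (18*33 - -23*22)=1100, (-23*-31 - -12*33)=1109; twice the area = |4156| = 4156; area = 2078; boundary points = 1 + 3 + 1 + 1 = 6; strictly interior points = area - boundary/2 + 1 = 2076; answer 2076
Step 4: B3 = 2076; w = 5; a(2) = -1*(33) - 2*(5) = -43; iterating: a(2)=-43, a(3)=-23, a(4)=109, a(5)=-63, a(6)=-155, a(7)=281, a(8)=29, a(9)=-591, a(10)=533, a(11)=649, a(12)=-1715, a(13)=417, a(14)=3013, a(15)=-3847; answer -3847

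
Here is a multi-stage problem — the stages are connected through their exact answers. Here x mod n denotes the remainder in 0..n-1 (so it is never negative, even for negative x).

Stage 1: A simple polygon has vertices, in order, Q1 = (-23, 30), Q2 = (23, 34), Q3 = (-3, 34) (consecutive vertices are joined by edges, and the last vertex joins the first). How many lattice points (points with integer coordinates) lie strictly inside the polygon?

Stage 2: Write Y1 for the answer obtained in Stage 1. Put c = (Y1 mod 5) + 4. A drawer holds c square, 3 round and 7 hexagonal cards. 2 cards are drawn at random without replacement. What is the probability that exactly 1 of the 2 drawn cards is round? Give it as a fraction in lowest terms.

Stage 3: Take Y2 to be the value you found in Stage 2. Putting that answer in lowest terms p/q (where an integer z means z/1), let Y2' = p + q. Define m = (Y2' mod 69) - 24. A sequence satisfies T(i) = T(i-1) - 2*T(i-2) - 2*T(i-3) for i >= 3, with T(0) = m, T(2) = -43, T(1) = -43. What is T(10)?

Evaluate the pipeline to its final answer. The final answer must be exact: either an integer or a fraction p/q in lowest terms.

Stage 1: cross terms: (-23*34 - 23*30)=-1472, (23*34 - -3*34)=884, (-3*30 - -23*34)=692; twice the area = |104| = 104; area = 52; boundary points = 2 + 26 + 4 = 32; strictly interior points = area - boundary/2 + 1 = 37; answer 37
Stage 2: Y1 = 37; c = 6; total draws C(16,2) = 120; favorable C(3,1)*C(13,1) = 39; P = 13/40; answer 13/40
Stage 3: Y2 = 13/40; threaded value p + q = 53; m = 29; T(3) = 1*(-43) - 2*(-43) - 2*(29) = -15; iterating: T(3)=-15, T(4)=157, T(5)=273, T(6)=-11, T(7)=-871, T(8)=-1395, T(9)=369, T(10)=4901; answer 4901

4901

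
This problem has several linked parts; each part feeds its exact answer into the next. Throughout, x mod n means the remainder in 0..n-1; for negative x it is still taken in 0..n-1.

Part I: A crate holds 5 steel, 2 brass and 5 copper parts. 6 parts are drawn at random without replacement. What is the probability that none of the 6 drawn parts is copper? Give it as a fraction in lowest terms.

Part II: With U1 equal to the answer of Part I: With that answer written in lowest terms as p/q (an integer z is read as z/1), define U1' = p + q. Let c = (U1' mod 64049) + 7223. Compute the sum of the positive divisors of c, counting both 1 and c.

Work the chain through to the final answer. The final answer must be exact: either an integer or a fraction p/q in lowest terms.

17192

Part I: total draws C(12,6) = 924; favorable C(7,6) = 7; P = 1/132; answer 1/132
Part II: U1 = 1/132; threaded value p + q = 133; c = 7356; 7356 = 2^2 * 3 * 613; sigma = (1 + 2 + 4) * (1 + 3) * (1 + 613) = 7 * 4 * 614 = 17192; answer 17192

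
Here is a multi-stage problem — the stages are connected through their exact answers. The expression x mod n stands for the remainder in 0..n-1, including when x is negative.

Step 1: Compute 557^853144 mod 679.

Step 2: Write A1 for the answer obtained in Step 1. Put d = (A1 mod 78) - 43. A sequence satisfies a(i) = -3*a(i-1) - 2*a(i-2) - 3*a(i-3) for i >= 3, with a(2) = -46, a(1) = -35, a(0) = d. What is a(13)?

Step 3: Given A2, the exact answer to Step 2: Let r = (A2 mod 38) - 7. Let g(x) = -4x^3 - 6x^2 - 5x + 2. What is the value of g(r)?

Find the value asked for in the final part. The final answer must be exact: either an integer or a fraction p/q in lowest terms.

Step 1: squarings mod 679: 557^1=557, 557^2=625, 557^4=200, 557^8=618, 557^16=326, 557^32=352, 557^64=326, 557^128=352, 557^256=326, 557^512=352, 557^1024=326, 557^2048=352, 557^4096=326, 557^8192=352, 557^16384=326, 557^32768=352, 557^65536=326, 557^131072=352, 557^262144=326, 557^524288=352; 557^853144 = 557^8 * 557^16 * 557^128 * 557^1024 * 557^65536 * 557^262144 * 557^524288 = 256 (mod 679); answer 256
Step 2: A1 = 256; d = -21; a(3) = -3*(-46) - 2*(-35) - 3*(-21) = 271; iterating: a(3)=271, a(4)=-616, a(5)=1444, a(6)=-3913, a(7)=10699, a(8)=-28603, a(9)=76150, a(10)=-203341, a(11)=543532, a(12)=-1452364, a(13)=3880051; answer 3880051
Step 3: A2 = 3880051; r = 16; -4*(16)^3 - 6*(16)^2 - 5*(16)^1 + 2 = (-16384) + (-1536) + (-80) + (2) = -17998; answer -17998

-17998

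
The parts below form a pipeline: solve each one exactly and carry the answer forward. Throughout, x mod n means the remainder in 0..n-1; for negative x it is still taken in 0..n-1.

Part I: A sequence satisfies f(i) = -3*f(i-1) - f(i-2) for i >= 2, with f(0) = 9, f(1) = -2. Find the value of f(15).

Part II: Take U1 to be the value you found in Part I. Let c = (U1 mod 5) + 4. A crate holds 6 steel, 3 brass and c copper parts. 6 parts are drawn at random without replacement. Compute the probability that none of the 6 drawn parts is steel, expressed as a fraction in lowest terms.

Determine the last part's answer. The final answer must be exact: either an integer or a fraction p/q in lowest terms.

33/884

Part I: f(2) = -3*(-2) - 1*(9) = -3; iterating: f(2)=-3, f(3)=11, f(4)=-30, f(5)=79, f(6)=-207, f(7)=542, f(8)=-1419, f(9)=3715, f(10)=-9726, f(11)=25463, f(12)=-66663, f(13)=174526, f(14)=-456915, f(15)=1196219; answer 1196219
Part II: U1 = 1196219; c = 8; total draws C(17,6) = 12376; favorable C(11,6) = 462; P = 33/884; answer 33/884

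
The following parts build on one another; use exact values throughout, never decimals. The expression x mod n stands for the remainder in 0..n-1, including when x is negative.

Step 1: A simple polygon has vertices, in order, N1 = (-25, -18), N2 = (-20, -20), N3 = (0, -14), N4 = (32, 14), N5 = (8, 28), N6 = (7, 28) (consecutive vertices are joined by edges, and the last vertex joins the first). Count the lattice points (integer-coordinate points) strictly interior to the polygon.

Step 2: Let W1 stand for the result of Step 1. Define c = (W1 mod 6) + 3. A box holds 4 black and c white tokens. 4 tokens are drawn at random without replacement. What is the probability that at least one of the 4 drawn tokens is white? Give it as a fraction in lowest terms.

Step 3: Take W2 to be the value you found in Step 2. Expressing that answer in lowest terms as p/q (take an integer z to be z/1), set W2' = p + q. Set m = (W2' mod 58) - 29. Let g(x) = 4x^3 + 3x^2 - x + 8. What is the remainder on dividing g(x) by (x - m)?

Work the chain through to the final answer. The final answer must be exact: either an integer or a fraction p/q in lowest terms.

Step 1: cross terms: (-25*-20 - -20*-18)=140, (-20*-14 - 0*-20)=280, (0*14 - 32*-14)=448, (32*28 - 8*14)=784, (8*28 - 7*28)=28, (7*-18 - -25*28)=574; twice the area = |2254| = 2254; area = 1127; boundary points = 1 + 2 + 4 + 2 + 1 + 2 = 12; strictly interior points = area - boundary/2 + 1 = 1122; answer 1122
Step 2: W1 = 1122; c = 3; total draws C(7,4) = 35; complement C(4,4) = 1; favorable 35 - 1 = 34; P = 34/35; answer 34/35
Step 3: W2 = 34/35; threaded value p + q = 69; m = -18; remainder = value at the root: 4*(-18)^3 + 3*(-18)^2 - 1*(-18)^1 + 8 = (-23328) + (972) + (18) + (8) = -22330; answer -22330

-22330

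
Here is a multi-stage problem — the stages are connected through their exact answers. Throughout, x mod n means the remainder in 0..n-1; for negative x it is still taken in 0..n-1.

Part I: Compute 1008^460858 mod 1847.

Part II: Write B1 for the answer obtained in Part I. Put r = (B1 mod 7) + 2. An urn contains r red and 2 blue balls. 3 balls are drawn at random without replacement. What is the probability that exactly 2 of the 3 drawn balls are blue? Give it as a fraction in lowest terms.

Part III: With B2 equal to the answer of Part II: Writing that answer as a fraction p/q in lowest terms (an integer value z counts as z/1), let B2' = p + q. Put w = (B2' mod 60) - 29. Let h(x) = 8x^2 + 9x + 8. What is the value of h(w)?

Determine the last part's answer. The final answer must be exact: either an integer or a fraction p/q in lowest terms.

1243

Part I: squarings mod 1847: 1008^1=1008, 1008^2=214, 1008^4=1468, 1008^8=1422, 1008^16=1466, 1008^32=1095, 1008^64=322, 1008^128=252, 1008^256=706, 1008^512=1593, 1008^1024=1718, 1008^2048=18, 1008^4096=324, 1008^8192=1544, 1008^16384=1306, 1008^32768=855, 1008^65536=1460, 1008^131072=162, 1008^262144=386; 1008^460858 = 1008^2 * 1008^8 * 1008^16 * 1008^32 * 1008^2048 * 1008^65536 * 1008^131072 * 1008^262144 = 118 (mod 1847); answer 118
Part II: B1 = 118; r = 8; total draws C(10,3) = 120; favorable C(2,2)*C(8,1) = 8; P = 1/15; answer 1/15
Part III: B2 = 1/15; threaded value p + q = 16; w = -13; 8*(-13)^2 + 9*(-13)^1 + 8 = (1352) + (-117) + (8) = 1243; answer 1243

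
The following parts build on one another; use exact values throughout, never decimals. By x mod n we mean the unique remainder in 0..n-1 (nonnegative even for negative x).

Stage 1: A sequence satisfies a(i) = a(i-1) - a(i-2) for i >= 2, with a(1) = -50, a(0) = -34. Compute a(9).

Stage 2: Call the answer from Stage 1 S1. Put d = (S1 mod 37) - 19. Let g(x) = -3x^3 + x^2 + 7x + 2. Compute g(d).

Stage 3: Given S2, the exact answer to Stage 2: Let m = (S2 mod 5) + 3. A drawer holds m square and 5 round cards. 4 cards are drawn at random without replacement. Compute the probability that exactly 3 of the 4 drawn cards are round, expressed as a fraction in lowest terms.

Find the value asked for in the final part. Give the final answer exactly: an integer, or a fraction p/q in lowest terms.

5/21

Stage 1: a(2) = 1*(-50) - 1*(-34) = -16; iterating: a(2)=-16, a(3)=34, a(4)=50, a(5)=16, a(6)=-34, a(7)=-50, a(8)=-16, a(9)=34; answer 34
Stage 2: S1 = 34; d = 15; -3*(15)^3 + 1*(15)^2 + 7*(15)^1 + 2 = (-10125) + (225) + (105) + (2) = -9793; answer -9793
Stage 3: S2 = -9793; m = 5; total draws C(10,4) = 210; favorable C(5,3)*C(5,1) = 50; P = 5/21; answer 5/21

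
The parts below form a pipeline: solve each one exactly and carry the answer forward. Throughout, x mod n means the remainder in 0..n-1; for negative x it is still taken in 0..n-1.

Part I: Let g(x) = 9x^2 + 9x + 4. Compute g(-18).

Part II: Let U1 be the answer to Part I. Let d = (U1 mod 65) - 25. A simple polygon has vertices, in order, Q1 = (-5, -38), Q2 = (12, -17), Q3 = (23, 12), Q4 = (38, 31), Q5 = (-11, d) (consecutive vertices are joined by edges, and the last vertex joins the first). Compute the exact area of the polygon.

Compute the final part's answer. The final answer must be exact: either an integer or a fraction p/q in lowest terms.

2221/2

Part I: 9*(-18)^2 + 9*(-18)^1 + 4 = (2916) + (-162) + (4) = 2758; answer 2758
Part II: U1 = 2758; d = 3; cross terms: (-5*-17 - 12*-38)=541, (12*12 - 23*-17)=535, (23*31 - 38*12)=257, (38*3 - -11*31)=455, (-11*-38 - -5*3)=433; twice the area = |2221| = 2221; area = 2221/2; answer 2221/2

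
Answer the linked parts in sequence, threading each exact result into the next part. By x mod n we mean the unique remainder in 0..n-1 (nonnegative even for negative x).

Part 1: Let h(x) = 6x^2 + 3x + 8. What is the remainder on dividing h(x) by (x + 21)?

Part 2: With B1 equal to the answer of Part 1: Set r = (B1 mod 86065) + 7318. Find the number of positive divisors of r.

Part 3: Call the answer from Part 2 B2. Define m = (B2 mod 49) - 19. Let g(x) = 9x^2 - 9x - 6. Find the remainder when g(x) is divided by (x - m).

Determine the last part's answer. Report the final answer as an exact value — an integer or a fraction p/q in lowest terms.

Part 1: remainder = value at the root: 6*(-21)^2 + 3*(-21)^1 + 8 = (2646) + (-63) + (8) = 2591; answer 2591
Part 2: B1 = 2591; r = 9909; 9909 = 3^3 * 367; number of divisors = (3+1) * (1+1) = 8; answer 8
Part 3: B2 = 8; m = -11; remainder = value at the root: 9*(-11)^2 - 9*(-11)^1 - 6 = (1089) + (99) + (-6) = 1182; answer 1182

1182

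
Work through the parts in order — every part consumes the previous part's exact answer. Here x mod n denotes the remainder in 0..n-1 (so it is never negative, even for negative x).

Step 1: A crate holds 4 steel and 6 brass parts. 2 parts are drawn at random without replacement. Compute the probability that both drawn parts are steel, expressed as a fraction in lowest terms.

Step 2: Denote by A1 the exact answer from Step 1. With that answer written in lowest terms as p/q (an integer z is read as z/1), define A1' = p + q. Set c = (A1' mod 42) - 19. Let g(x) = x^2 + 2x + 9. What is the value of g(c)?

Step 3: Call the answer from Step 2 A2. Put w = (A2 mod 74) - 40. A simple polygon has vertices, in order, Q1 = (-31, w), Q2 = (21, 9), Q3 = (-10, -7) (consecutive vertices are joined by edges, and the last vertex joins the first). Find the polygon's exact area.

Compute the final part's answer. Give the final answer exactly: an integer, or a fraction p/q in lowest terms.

Step 1: total draws C(10,2) = 45; favorable C(4,2) = 6; P = 2/15; answer 2/15
Step 2: A1 = 2/15; threaded value p + q = 17; c = -2; 1*(-2)^2 + 2*(-2)^1 + 9 = (4) + (-4) + (9) = 9; answer 9
Step 3: A2 = 9; w = -31; cross terms: (-31*9 - 21*-31)=372, (21*-7 - -10*9)=-57, (-10*-31 - -31*-7)=93; twice the area = |408| = 408; area = 204; answer 204

204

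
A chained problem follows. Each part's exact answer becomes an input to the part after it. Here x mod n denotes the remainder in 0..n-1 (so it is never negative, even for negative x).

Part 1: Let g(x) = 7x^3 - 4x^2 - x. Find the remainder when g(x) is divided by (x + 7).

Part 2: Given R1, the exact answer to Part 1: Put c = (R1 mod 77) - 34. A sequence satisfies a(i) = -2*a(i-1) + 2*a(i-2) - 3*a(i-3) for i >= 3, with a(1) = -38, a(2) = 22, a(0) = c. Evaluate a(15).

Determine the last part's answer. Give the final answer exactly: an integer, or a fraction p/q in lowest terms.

-59603142

Part 1: remainder = value at the root: 7*(-7)^3 - 4*(-7)^2 - 1*(-7)^1 = (-2401) + (-196) + (7) = -2590; answer -2590
Part 2: R1 = -2590; c = -6; a(3) = -2*(22) + 2*(-38) - 3*(-6) = -102; iterating: a(3)=-102, a(4)=362, a(5)=-994, a(6)=3018, a(7)=-9110, a(8)=27238, a(9)=-81750, a(10)=245306, a(11)=-735826, a(12)=2207514, a(13)=-6622598, a(14)=19867702, a(15)=-59603142; answer -59603142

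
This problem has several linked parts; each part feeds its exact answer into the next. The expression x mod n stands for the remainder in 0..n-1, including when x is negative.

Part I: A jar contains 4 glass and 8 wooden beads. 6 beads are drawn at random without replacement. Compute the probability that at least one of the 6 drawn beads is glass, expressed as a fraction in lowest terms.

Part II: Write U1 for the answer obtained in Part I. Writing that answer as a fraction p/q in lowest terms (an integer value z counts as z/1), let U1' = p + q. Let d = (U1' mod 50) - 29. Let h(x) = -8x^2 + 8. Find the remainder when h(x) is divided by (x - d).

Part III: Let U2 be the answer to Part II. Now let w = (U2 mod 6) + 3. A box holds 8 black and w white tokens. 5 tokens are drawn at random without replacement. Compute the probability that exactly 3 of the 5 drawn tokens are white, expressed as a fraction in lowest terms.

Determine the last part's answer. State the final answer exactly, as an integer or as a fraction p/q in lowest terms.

2/33

Part I: total draws C(12,6) = 924; complement C(8,6) = 28; favorable 924 - 28 = 896; P = 32/33; answer 32/33
Part II: U1 = 32/33; threaded value p + q = 65; d = -14; remainder = value at the root: -8*(-14)^2 + 8 = (-1568) + (8) = -1560; answer -1560
Part III: U2 = -1560; w = 3; total draws C(11,5) = 462; favorable C(3,3)*C(8,2) = 28; P = 2/33; answer 2/33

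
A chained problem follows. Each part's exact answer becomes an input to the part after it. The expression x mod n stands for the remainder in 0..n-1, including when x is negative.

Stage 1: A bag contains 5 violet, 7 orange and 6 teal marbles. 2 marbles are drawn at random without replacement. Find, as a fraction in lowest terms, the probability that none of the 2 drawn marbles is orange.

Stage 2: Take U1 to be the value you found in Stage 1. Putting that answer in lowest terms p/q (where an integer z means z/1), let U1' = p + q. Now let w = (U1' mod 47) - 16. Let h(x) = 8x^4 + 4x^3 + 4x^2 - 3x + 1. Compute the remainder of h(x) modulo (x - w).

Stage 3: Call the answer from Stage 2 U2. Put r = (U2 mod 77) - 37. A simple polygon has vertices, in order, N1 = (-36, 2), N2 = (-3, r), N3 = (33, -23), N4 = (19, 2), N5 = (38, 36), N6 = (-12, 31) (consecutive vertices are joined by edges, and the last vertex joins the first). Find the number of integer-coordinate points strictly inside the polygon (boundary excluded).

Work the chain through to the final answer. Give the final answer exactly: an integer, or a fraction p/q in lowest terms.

Stage 1: total draws C(18,2) = 153; favorable C(11,2) = 55; P = 55/153; answer 55/153
Stage 2: U1 = 55/153; threaded value p + q = 208; w = 4; remainder = value at the root: 8*(4)^4 + 4*(4)^3 + 4*(4)^2 - 3*(4)^1 + 1 = (2048) + (256) + (64) + (-12) + (1) = 2357; answer 2357
Stage 3: U2 = 2357; r = 10; cross terms: (-36*10 - -3*2)=-354, (-3*-23 - 33*10)=-261, (33*2 - 19*-23)=503, (19*36 - 38*2)=608, (38*31 - -12*36)=1610, (-12*2 - -36*31)=1092; twice the area = |3198| = 3198; area = 1599; boundary points = 1 + 3 + 1 + 1 + 5 + 1 = 12; strictly interior points = area - boundary/2 + 1 = 1594; answer 1594

1594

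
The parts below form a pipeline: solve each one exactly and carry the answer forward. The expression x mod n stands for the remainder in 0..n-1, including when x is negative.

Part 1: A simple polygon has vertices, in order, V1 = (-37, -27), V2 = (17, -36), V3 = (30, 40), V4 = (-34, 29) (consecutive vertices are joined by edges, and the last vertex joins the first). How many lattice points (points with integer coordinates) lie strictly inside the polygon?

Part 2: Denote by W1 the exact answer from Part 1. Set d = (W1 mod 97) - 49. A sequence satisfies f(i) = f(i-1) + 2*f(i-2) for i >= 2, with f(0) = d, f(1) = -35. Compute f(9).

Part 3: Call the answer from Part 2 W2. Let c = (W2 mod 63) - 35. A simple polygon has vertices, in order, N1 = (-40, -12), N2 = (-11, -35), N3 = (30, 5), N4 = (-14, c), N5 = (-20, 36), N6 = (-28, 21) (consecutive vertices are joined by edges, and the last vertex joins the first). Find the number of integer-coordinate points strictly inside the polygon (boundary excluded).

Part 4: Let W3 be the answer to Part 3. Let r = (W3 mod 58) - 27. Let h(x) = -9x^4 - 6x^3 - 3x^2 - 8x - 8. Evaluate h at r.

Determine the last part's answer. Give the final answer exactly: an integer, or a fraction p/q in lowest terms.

-782178

Part 1: cross terms: (-37*-36 - 17*-27)=1791, (17*40 - 30*-36)=1760, (30*29 - -34*40)=2230, (-34*-27 - -37*29)=1991; twice the area = |7772| = 7772; area = 3886; boundary points = 9 + 1 + 1 + 1 = 12; strictly interior points = area - boundary/2 + 1 = 3881; answer 3881
Part 2: W1 = 3881; d = -48; f(2) = 1*(-35) + 2*(-48) = -131; iterating: f(2)=-131, f(3)=-201, f(4)=-463, f(5)=-865, f(6)=-1791, f(7)=-3521, f(8)=-7103, f(9)=-14145; answer -14145
Part 3: W2 = -14145; c = -5; cross terms: (-40*-35 - -11*-12)=1268, (-11*5 - 30*-35)=995, (30*-5 - -14*5)=-80, (-14*36 - -20*-5)=-604, (-20*21 - -28*36)=588, (-28*-12 - -40*21)=1176; twice the area = |3343| = 3343; area = 3343/2; boundary points = 1 + 1 + 2 + 1 + 1 + 3 = 9; strictly interior points = area - boundary/2 + 1 = 1668; answer 1668
Part 4: W3 = 1668; r = 17; -9*(17)^4 - 6*(17)^3 - 3*(17)^2 - 8*(17)^1 - 8 = (-751689) + (-29478) + (-867) + (-136) + (-8) = -782178; answer -782178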